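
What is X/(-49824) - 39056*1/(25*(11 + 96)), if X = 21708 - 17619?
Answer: -652288073/44426400 ≈ -14.682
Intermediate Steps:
X = 4089
X/(-49824) - 39056*1/(25*(11 + 96)) = 4089/(-49824) - 39056*1/(25*(11 + 96)) = 4089*(-1/49824) - 39056/(25*107) = -1363/16608 - 39056/2675 = -652288073/44426400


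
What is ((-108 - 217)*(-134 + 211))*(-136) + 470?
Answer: 3403870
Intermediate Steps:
((-108 - 217)*(-134 + 211))*(-136) + 470 = -325*77*(-136) + 470 = -25025*(-136) + 470 = 3403400 + 470 = 3403870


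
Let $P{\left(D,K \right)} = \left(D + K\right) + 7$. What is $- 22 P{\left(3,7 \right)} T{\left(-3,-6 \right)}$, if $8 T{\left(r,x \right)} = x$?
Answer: $\frac{561}{2} \approx 280.5$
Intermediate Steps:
$T{\left(r,x \right)} = \frac{x}{8}$
$P{\left(D,K \right)} = 7 + D + K$
$- 22 P{\left(3,7 \right)} T{\left(-3,-6 \right)} = - 22 \left(7 + 3 + 7\right) \frac{1}{8} \left(-6\right) = \left(-22\right) 17 \left(- \frac{3}{4}\right) = \left(-374\right) \left(- \frac{3}{4}\right) = \frac{561}{2}$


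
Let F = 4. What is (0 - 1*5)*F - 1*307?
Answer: -327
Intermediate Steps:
(0 - 1*5)*F - 1*307 = (0 - 1*5)*4 - 1*307 = (0 - 5)*4 - 307 = -5*4 - 307 = -20 - 307 = -327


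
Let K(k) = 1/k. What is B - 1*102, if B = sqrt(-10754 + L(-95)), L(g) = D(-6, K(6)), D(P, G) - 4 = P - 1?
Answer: -102 + I*sqrt(10757) ≈ -102.0 + 103.72*I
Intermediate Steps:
D(P, G) = 3 + P (D(P, G) = 4 + (P - 1) = 4 + (-1 + P) = 3 + P)
L(g) = -3 (L(g) = 3 - 6 = -3)
B = I*sqrt(10757) (B = sqrt(-10754 - 3) = sqrt(-10757) = I*sqrt(10757) ≈ 103.72*I)
B - 1*102 = I*sqrt(10757) - 1*102 = I*sqrt(10757) - 102 = -102 + I*sqrt(10757)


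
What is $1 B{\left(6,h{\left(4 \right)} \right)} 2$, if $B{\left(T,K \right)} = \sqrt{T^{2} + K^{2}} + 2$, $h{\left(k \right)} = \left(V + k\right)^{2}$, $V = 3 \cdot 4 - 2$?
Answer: $4 + 4 \sqrt{9613} \approx 396.18$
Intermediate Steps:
$V = 10$ ($V = 12 - 2 = 10$)
$h{\left(k \right)} = \left(10 + k\right)^{2}$
$B{\left(T,K \right)} = 2 + \sqrt{K^{2} + T^{2}}$ ($B{\left(T,K \right)} = \sqrt{K^{2} + T^{2}} + 2 = 2 + \sqrt{K^{2} + T^{2}}$)
$1 B{\left(6,h{\left(4 \right)} \right)} 2 = 1 \left(2 + \sqrt{\left(\left(10 + 4\right)^{2}\right)^{2} + 6^{2}}\right) 2 = 1 \left(2 + \sqrt{\left(14^{2}\right)^{2} + 36}\right) 2 = 1 \left(2 + \sqrt{196^{2} + 36}\right) 2 = 1 \left(2 + \sqrt{38416 + 36}\right) 2 = 1 \left(2 + \sqrt{38452}\right) 2 = 1 \left(2 + 2 \sqrt{9613}\right) 2 = \left(2 + 2 \sqrt{9613}\right) 2 = 4 + 4 \sqrt{9613}$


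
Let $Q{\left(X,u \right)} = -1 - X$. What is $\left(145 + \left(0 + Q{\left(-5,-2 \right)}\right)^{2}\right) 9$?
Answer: $1449$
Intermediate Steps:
$\left(145 + \left(0 + Q{\left(-5,-2 \right)}\right)^{2}\right) 9 = \left(145 + \left(0 - -4\right)^{2}\right) 9 = \left(145 + \left(0 + \left(-1 + 5\right)\right)^{2}\right) 9 = \left(145 + \left(0 + 4\right)^{2}\right) 9 = \left(145 + 4^{2}\right) 9 = \left(145 + 16\right) 9 = 161 \cdot 9 = 1449$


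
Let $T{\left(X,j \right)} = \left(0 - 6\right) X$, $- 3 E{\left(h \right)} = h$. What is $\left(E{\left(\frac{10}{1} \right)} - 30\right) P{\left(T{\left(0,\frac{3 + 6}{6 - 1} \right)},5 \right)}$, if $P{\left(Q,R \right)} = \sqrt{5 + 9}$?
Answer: $- \frac{100 \sqrt{14}}{3} \approx -124.72$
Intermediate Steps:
$E{\left(h \right)} = - \frac{h}{3}$
$T{\left(X,j \right)} = - 6 X$ ($T{\left(X,j \right)} = \left(0 - 6\right) X = - 6 X$)
$P{\left(Q,R \right)} = \sqrt{14}$
$\left(E{\left(\frac{10}{1} \right)} - 30\right) P{\left(T{\left(0,\frac{3 + 6}{6 - 1} \right)},5 \right)} = \left(- \frac{10 \cdot 1^{-1}}{3} - 30\right) \sqrt{14} = \left(- \frac{10 \cdot 1}{3} - 30\right) \sqrt{14} = \left(\left(- \frac{1}{3}\right) 10 - 30\right) \sqrt{14} = \left(- \frac{10}{3} - 30\right) \sqrt{14} = - \frac{100 \sqrt{14}}{3}$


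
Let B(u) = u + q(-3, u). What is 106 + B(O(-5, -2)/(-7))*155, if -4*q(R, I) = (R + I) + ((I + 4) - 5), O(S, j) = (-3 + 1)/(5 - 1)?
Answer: 7463/28 ≈ 266.54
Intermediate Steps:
O(S, j) = -1/2 (O(S, j) = -2/4 = -2*1/4 = -1/2)
q(R, I) = 1/4 - I/2 - R/4 (q(R, I) = -((R + I) + ((I + 4) - 5))/4 = -((I + R) + ((4 + I) - 5))/4 = -((I + R) + (-1 + I))/4 = -(-1 + R + 2*I)/4 = 1/4 - I/2 - R/4)
B(u) = 1 + u/2 (B(u) = u + (1/4 - u/2 - 1/4*(-3)) = u + (1/4 - u/2 + 3/4) = u + (1 - u/2) = 1 + u/2)
106 + B(O(-5, -2)/(-7))*155 = 106 + (1 + (-1/2/(-7))/2)*155 = 106 + (1 + (-1/2*(-1/7))/2)*155 = 106 + (1 + (1/2)*(1/14))*155 = 106 + (1 + 1/28)*155 = 106 + (29/28)*155 = 106 + 4495/28 = 7463/28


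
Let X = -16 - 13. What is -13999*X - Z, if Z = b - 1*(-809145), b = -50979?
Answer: -352195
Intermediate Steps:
X = -29
Z = 758166 (Z = -50979 - 1*(-809145) = -50979 + 809145 = 758166)
-13999*X - Z = -13999*(-29) - 1*758166 = 405971 - 758166 = -352195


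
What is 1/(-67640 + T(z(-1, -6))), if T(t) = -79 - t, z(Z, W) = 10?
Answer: -1/67729 ≈ -1.4765e-5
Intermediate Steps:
1/(-67640 + T(z(-1, -6))) = 1/(-67640 + (-79 - 1*10)) = 1/(-67640 + (-79 - 10)) = 1/(-67640 - 89) = 1/(-67729) = -1/67729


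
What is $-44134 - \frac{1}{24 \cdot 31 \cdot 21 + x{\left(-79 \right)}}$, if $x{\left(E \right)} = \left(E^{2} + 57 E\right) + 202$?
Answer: $- \frac{775169577}{17564} \approx -44134.0$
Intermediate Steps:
$x{\left(E \right)} = 202 + E^{2} + 57 E$
$-44134 - \frac{1}{24 \cdot 31 \cdot 21 + x{\left(-79 \right)}} = -44134 - \frac{1}{24 \cdot 31 \cdot 21 + \left(202 + \left(-79\right)^{2} + 57 \left(-79\right)\right)} = -44134 - \frac{1}{744 \cdot 21 + \left(202 + 6241 - 4503\right)} = -44134 - \frac{1}{15624 + 1940} = -44134 - \frac{1}{17564} = - \frac{775169577}{17564}$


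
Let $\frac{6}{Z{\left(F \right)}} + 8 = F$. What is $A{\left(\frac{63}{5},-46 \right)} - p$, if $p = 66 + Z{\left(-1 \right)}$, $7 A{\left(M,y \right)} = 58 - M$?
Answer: $- \frac{6179}{105} \approx -58.848$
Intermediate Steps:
$A{\left(M,y \right)} = \frac{58}{7} - \frac{M}{7}$ ($A{\left(M,y \right)} = \frac{58 - M}{7} = \frac{58}{7} - \frac{M}{7}$)
$Z{\left(F \right)} = \frac{6}{-8 + F}$
$p = \frac{196}{3}$ ($p = 66 + \frac{6}{-8 - 1} = 66 + \frac{6}{-9} = 66 + 6 \left(- \frac{1}{9}\right) = 66 - \frac{2}{3} = \frac{196}{3} \approx 65.333$)
$A{\left(\frac{63}{5},-46 \right)} - p = \left(\frac{58}{7} - \frac{63 \cdot \frac{1}{5}}{7}\right) - \frac{196}{3} = \left(\frac{58}{7} - \frac{9}{5}\right) - \frac{196}{3} = \frac{227}{35} - \frac{196}{3} = - \frac{6179}{105}$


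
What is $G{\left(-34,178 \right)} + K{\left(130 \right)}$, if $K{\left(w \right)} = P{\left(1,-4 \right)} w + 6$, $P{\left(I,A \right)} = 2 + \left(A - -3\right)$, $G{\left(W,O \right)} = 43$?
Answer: $179$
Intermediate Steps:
$P{\left(I,A \right)} = 5 + A$ ($P{\left(I,A \right)} = 2 + \left(A + 3\right) = 2 + \left(3 + A\right) = 5 + A$)
$K{\left(w \right)} = 6 + w$ ($K{\left(w \right)} = \left(5 - 4\right) w + 6 = 1 w + 6 = w + 6 = 6 + w$)
$G{\left(-34,178 \right)} + K{\left(130 \right)} = 43 + \left(6 + 130\right) = 43 + 136 = 179$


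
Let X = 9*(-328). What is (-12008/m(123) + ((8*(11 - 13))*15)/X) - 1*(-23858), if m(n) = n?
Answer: 2922536/123 ≈ 23760.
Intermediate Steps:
X = -2952
(-12008/m(123) + ((8*(11 - 13))*15)/X) - 1*(-23858) = (-12008/123 + ((8*(11 - 13))*15)/(-2952)) - 1*(-23858) = (-12008*1/123 + ((8*(-2))*15)*(-1/2952)) + 23858 = (-12008/123 - 16*15*(-1/2952)) + 23858 = (-12008/123 - 240*(-1/2952)) + 23858 = (-12008/123 + 10/123) + 23858 = -11998/123 + 23858 = 2922536/123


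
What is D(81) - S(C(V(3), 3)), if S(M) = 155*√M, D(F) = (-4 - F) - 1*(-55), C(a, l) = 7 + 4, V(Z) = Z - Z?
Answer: -30 - 155*√11 ≈ -544.08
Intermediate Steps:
V(Z) = 0
C(a, l) = 11
D(F) = 51 - F (D(F) = (-4 - F) + 55 = 51 - F)
D(81) - S(C(V(3), 3)) = (51 - 1*81) - 155*√11 = (51 - 81) - 155*√11 = -30 - 155*√11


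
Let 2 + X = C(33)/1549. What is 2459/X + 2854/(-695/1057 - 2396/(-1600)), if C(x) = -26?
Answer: 2416904338087/1109466732 ≈ 2178.4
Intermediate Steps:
X = -3124/1549 (X = -2 - 26/1549 = -3124/1549 ≈ -2.0168)
2459/X + 2854/(-695/1057 - 2396/(-1600)) = 2459/(-3124/1549) + 2854/(-695/1057 - 2396/(-1600)) = 2459*(-1549/3124) + 2854/(-695*1/1057 - 2396*(-1/1600)) = -3808991/3124 + 2854/(-695/1057 + 599/400) = -3808991/3124 + 2854/(355143/422800) = -3808991/3124 + 2854*(422800/355143) = -3808991/3124 + 1206671200/355143 = 2416904338087/1109466732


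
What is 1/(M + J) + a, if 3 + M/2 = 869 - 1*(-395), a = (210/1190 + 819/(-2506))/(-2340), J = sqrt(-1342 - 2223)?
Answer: 2782634141/6042129945384 - I*sqrt(3565)/6364049 ≈ 0.00046054 - 9.382e-6*I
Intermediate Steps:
J = I*sqrt(3565) (J = sqrt(-3565) = I*sqrt(3565) ≈ 59.708*I)
a = 61/949416 (a = (210*(1/1190) + 819*(-1/2506))*(-1/2340) = (3/17 - 117/358)*(-1/2340) = -915/6086*(-1/2340) = 61/949416 ≈ 6.4250e-5)
M = 2522 (M = -6 + 2*(869 - 1*(-395)) = -6 + 2*(869 + 395) = -6 + 2*1264 = -6 + 2528 = 2522)
1/(M + J) + a = 1/(2522 + I*sqrt(3565)) + 61/949416 = 61/949416 + 1/(2522 + I*sqrt(3565))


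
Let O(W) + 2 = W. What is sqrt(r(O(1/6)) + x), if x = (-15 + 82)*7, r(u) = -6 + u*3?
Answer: sqrt(1830)/2 ≈ 21.389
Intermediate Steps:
O(W) = -2 + W
r(u) = -6 + 3*u
x = 469 (x = 67*7 = 469)
sqrt(r(O(1/6)) + x) = sqrt((-6 + 3*(-2 + 1/6)) + 469) = sqrt((-6 + 3*(-11/6)) + 469) = sqrt((-6 - 11/2) + 469) = sqrt(-23/2 + 469) = sqrt(915/2) = sqrt(1830)/2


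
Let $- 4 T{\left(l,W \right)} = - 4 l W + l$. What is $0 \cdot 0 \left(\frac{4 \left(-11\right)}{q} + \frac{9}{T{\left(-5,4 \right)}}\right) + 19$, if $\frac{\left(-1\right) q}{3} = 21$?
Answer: $19$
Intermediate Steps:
$T{\left(l,W \right)} = - \frac{l}{4} + W l$ ($T{\left(l,W \right)} = - \frac{- 4 l W + l}{4} = - \frac{- 4 W l + l}{4} = - \frac{l - 4 W l}{4} = - \frac{l}{4} + W l$)
$q = -63$ ($q = \left(-3\right) 21 = -63$)
$0 \cdot 0 \left(\frac{4 \left(-11\right)}{q} + \frac{9}{T{\left(-5,4 \right)}}\right) + 19 = 0 \cdot 0 \left(\frac{4 \left(-11\right)}{-63} + \frac{9}{\left(-5\right) \left(- \frac{1}{4} + 4\right)}\right) + 19 = 0 \left(\left(-44\right) \left(- \frac{1}{63}\right) + \frac{9}{\left(-5\right) \frac{15}{4}}\right) + 19 = 0 \left(\frac{44}{63} + \frac{9}{- \frac{75}{4}}\right) + 19 = 0 \left(\frac{44}{63} + 9 \left(- \frac{4}{75}\right)\right) + 19 = 0 \left(\frac{44}{63} - \frac{12}{25}\right) + 19 = 0 \cdot \frac{344}{1575} + 19 = 0 + 19 = 19$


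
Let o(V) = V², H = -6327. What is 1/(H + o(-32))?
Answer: -1/5303 ≈ -0.00018857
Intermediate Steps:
1/(H + o(-32)) = 1/(-6327 + (-32)²) = 1/(-6327 + 1024) = 1/(-5303) = -1/5303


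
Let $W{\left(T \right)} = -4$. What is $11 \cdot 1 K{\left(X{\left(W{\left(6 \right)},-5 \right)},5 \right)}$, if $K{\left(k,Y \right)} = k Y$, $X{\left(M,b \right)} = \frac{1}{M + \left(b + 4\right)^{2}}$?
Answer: $- \frac{55}{3} \approx -18.333$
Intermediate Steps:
$X{\left(M,b \right)} = \frac{1}{M + \left(4 + b\right)^{2}}$
$K{\left(k,Y \right)} = Y k$
$11 \cdot 1 K{\left(X{\left(W{\left(6 \right)},-5 \right)},5 \right)} = 11 \cdot 1 \frac{5}{-4 + \left(4 - 5\right)^{2}} = 11 \frac{5}{-4 + \left(-1\right)^{2}} = 11 \frac{5}{-4 + 1} = 11 \frac{5}{-3} = 11 \cdot 5 \left(- \frac{1}{3}\right) = 11 \left(- \frac{5}{3}\right) = - \frac{55}{3}$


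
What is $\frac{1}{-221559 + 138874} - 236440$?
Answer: $- \frac{19550041401}{82685} \approx -2.3644 \cdot 10^{5}$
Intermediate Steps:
$\frac{1}{-221559 + 138874} - 236440 = \frac{1}{-82685} - 236440 = - \frac{1}{82685} - 236440 = - \frac{19550041401}{82685}$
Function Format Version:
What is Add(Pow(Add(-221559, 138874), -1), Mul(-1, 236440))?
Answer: Rational(-19550041401, 82685) ≈ -2.3644e+5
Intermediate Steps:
Add(Pow(Add(-221559, 138874), -1), Mul(-1, 236440)) = Add(Pow(-82685, -1), -236440) = Add(Rational(-1, 82685), -236440) = Rational(-19550041401, 82685)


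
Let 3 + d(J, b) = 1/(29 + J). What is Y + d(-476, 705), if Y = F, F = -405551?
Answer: -181282639/447 ≈ -4.0555e+5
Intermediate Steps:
d(J, b) = -3 + 1/(29 + J)
Y = -405551
Y + d(-476, 705) = -405551 + (-86 - 3*(-476))/(29 - 476) = -405551 + (-86 + 1428)/(-447) = -405551 - 1/447*1342 = -405551 - 1342/447 = -181282639/447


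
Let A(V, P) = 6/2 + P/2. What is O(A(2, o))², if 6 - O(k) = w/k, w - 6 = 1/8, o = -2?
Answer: 2209/256 ≈ 8.6289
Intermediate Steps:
w = 49/8 (w = 6 + 1/8 = 6 + ⅛ = 49/8 ≈ 6.1250)
A(V, P) = 3 + P/2 (A(V, P) = 6*(½) + P*(½) = 3 + P/2)
O(k) = 6 - 49/(8*k)
O(A(2, o))² = (6 - 49/(8*(3 + (½)*(-2))))² = (6 - 49/(8*(3 - 1)))² = (6 - 49/8/2)² = (6 - 49/8*½)² = (6 - 49/16)² = (47/16)² = 2209/256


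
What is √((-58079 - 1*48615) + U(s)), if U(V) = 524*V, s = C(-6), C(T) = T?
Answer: I*√109838 ≈ 331.42*I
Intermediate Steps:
s = -6
√((-58079 - 1*48615) + U(s)) = √((-58079 - 1*48615) + 524*(-6)) = √((-58079 - 48615) - 3144) = √(-106694 - 3144) = √(-109838) = I*√109838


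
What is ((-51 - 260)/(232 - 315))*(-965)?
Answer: -300115/83 ≈ -3615.8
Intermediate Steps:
((-51 - 260)/(232 - 315))*(-965) = -311/(-83)*(-965) = -311*(-1/83)*(-965) = (311/83)*(-965) = -300115/83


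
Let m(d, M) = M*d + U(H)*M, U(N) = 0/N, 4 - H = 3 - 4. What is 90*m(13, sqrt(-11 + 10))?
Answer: 1170*I ≈ 1170.0*I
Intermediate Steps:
H = 5 (H = 4 - (3 - 4) = 4 - 1*(-1) = 4 + 1 = 5)
U(N) = 0
m(d, M) = M*d (m(d, M) = M*d + 0*M = M*d + 0 = M*d)
90*m(13, sqrt(-11 + 10)) = 90*(sqrt(-11 + 10)*13) = 90*(sqrt(-1)*13) = 90*(I*13) = 90*(13*I) = 1170*I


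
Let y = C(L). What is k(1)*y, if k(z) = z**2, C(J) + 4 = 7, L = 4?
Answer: 3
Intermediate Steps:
C(J) = 3 (C(J) = -4 + 7 = 3)
y = 3
k(1)*y = 1**2*3 = 1*3 = 3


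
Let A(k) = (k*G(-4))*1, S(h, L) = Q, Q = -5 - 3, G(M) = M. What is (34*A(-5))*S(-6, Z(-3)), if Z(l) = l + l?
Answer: -5440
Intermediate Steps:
Z(l) = 2*l
Q = -8
S(h, L) = -8
A(k) = -4*k (A(k) = (k*(-4))*1 = -4*k*1 = -4*k)
(34*A(-5))*S(-6, Z(-3)) = (34*(-4*(-5)))*(-8) = (34*20)*(-8) = 680*(-8) = -5440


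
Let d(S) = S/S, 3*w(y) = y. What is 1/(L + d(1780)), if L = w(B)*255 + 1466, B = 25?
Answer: 1/3592 ≈ 0.00027840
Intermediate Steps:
w(y) = y/3
d(S) = 1
L = 3591 (L = ((⅓)*25)*255 + 1466 = (25/3)*255 + 1466 = 2125 + 1466 = 3591)
1/(L + d(1780)) = 1/(3591 + 1) = 1/3592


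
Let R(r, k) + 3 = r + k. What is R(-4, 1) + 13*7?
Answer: 85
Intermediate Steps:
R(r, k) = -3 + k + r (R(r, k) = -3 + (r + k) = -3 + (k + r) = -3 + k + r)
R(-4, 1) + 13*7 = (-3 + 1 - 4) + 13*7 = -6 + 91 = 85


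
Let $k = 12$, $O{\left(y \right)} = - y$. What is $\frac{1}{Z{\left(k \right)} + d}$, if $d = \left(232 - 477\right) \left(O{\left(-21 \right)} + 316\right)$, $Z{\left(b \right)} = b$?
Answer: $- \frac{1}{82553} \approx -1.2113 \cdot 10^{-5}$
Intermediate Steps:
$d = -82565$ ($d = \left(232 - 477\right) \left(\left(-1\right) \left(-21\right) + 316\right) = - 245 \left(21 + 316\right) = \left(-245\right) 337 = -82565$)
$\frac{1}{Z{\left(k \right)} + d} = \frac{1}{12 - 82565} = \frac{1}{-82553} = - \frac{1}{82553}$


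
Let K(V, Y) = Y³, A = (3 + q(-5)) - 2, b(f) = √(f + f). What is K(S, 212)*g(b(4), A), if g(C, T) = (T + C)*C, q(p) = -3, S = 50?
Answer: 76225024 - 38112512*√2 ≈ 2.2326e+7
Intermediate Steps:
b(f) = √2*√f (b(f) = √(2*f) = √2*√f)
A = -2 (A = (3 - 3) - 2 = 0 - 2 = -2)
g(C, T) = C*(C + T) (g(C, T) = (C + T)*C = C*(C + T))
K(S, 212)*g(b(4), A) = 212³*((√2*√4)*(√2*√4 - 2)) = 9528128*((√2*2)*(√2*2 - 2)) = 9528128*((2*√2)*(2*√2 - 2)) = 9528128*((2*√2)*(-2 + 2*√2)) = 9528128*(2*√2*(-2 + 2*√2)) = 19056256*√2*(-2 + 2*√2)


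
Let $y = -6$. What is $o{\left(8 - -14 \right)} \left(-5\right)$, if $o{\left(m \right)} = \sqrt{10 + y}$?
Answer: $-10$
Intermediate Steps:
$o{\left(m \right)} = 2$ ($o{\left(m \right)} = \sqrt{10 - 6} = \sqrt{4} = 2$)
$o{\left(8 - -14 \right)} \left(-5\right) = 2 \left(-5\right) = -10$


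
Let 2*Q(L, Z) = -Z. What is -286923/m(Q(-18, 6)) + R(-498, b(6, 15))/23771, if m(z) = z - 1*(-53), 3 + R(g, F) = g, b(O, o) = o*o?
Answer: -6820471683/1188550 ≈ -5738.5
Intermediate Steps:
Q(L, Z) = -Z/2 (Q(L, Z) = (-Z)/2 = -Z/2)
b(O, o) = o²
R(g, F) = -3 + g
m(z) = 53 + z (m(z) = z + 53 = 53 + z)
-286923/m(Q(-18, 6)) + R(-498, b(6, 15))/23771 = -286923/(53 - ½*6) + (-3 - 498)/23771 = -286923/(53 - 3) - 501*1/23771 = -286923/50 - 501/23771 = -6820471683/1188550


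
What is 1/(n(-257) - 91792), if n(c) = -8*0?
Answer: -1/91792 ≈ -1.0894e-5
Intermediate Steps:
n(c) = 0
1/(n(-257) - 91792) = 1/(0 - 91792) = 1/(-91792) = -1/91792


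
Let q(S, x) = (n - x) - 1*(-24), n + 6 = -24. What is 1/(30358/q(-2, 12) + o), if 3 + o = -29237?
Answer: -9/278339 ≈ -3.2335e-5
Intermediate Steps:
o = -29240 (o = -3 - 29237 = -29240)
n = -30 (n = -6 - 24 = -30)
q(S, x) = -6 - x (q(S, x) = (-30 - x) - 1*(-24) = (-30 - x) + 24 = -6 - x)
1/(30358/q(-2, 12) + o) = 1/(30358/(-6 - 1*12) - 29240) = 1/(30358/(-6 - 12) - 29240) = 1/(30358/(-18) - 29240) = 1/(30358*(-1/18) - 29240) = 1/(-15179/9 - 29240) = 1/(-278339/9) = -9/278339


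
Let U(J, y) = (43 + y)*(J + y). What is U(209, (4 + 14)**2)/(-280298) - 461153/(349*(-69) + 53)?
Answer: 62280061243/3367500172 ≈ 18.494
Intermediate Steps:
U(209, (4 + 14)**2)/(-280298) - 461153/(349*(-69) + 53) = (((4 + 14)**2)**2 + 43*209 + 43*(4 + 14)**2 + 209*(4 + 14)**2)/(-280298) - 461153/(349*(-69) + 53) = ((18**2)**2 + 8987 + 43*18**2 + 209*18**2)*(-1/280298) - 461153/(-24081 + 53) = (324**2 + 8987 + 43*324 + 209*324)*(-1/280298) - 461153/(-24028) = (104976 + 8987 + 13932 + 67716)*(-1/280298) - 461153*(-1/24028) = 195611*(-1/280298) + 461153/24028 = -195611/280298 + 461153/24028 = 62280061243/3367500172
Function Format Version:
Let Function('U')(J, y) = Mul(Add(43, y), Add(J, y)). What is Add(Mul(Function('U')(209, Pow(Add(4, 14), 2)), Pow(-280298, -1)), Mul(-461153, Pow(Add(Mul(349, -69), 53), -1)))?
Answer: Rational(62280061243, 3367500172) ≈ 18.494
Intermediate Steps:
Add(Mul(Function('U')(209, Pow(Add(4, 14), 2)), Pow(-280298, -1)), Mul(-461153, Pow(Add(Mul(349, -69), 53), -1))) = Add(Mul(Add(Pow(Pow(Add(4, 14), 2), 2), Mul(43, 209), Mul(43, Pow(Add(4, 14), 2)), Mul(209, Pow(Add(4, 14), 2))), Pow(-280298, -1)), Mul(-461153, Pow(Add(Mul(349, -69), 53), -1))) = Add(Mul(Add(Pow(Pow(18, 2), 2), 8987, Mul(43, Pow(18, 2)), Mul(209, Pow(18, 2))), Rational(-1, 280298)), Mul(-461153, Pow(Add(-24081, 53), -1))) = Add(Mul(Add(Pow(324, 2), 8987, Mul(43, 324), Mul(209, 324)), Rational(-1, 280298)), Mul(-461153, Pow(-24028, -1))) = Add(Mul(Add(104976, 8987, 13932, 67716), Rational(-1, 280298)), Mul(-461153, Rational(-1, 24028))) = Add(Mul(195611, Rational(-1, 280298)), Rational(461153, 24028)) = Add(Rational(-195611, 280298), Rational(461153, 24028)) = Rational(62280061243, 3367500172)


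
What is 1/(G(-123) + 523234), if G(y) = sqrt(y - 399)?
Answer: 261617/136886909639 - 3*I*sqrt(58)/273773819278 ≈ 1.9112e-6 - 8.3453e-11*I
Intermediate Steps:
G(y) = sqrt(-399 + y)
1/(G(-123) + 523234) = 1/(sqrt(-399 - 123) + 523234) = 1/(sqrt(-522) + 523234) = 1/(3*I*sqrt(58) + 523234) = 1/(523234 + 3*I*sqrt(58))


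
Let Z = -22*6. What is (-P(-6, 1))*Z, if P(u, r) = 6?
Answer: 792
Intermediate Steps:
Z = -132
(-P(-6, 1))*Z = -1*6*(-132) = -6*(-132) = 792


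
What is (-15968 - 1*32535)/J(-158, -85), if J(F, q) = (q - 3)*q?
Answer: -48503/7480 ≈ -6.4844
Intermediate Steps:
J(F, q) = q*(-3 + q) (J(F, q) = (-3 + q)*q = q*(-3 + q))
(-15968 - 1*32535)/J(-158, -85) = (-15968 - 1*32535)/((-85*(-3 - 85))) = (-15968 - 32535)/((-85*(-88))) = -48503/7480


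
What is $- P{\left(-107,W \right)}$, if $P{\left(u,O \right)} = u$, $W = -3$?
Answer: $107$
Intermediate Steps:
$- P{\left(-107,W \right)} = \left(-1\right) \left(-107\right) = 107$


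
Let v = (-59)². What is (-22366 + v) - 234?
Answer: -19119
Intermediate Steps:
v = 3481
(-22366 + v) - 234 = (-22366 + 3481) - 234 = -18885 - 234 = -19119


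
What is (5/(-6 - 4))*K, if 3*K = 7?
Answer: -7/6 ≈ -1.1667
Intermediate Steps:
K = 7/3 (K = (⅓)*7 = 7/3 ≈ 2.3333)
(5/(-6 - 4))*K = (5/(-6 - 4))*(7/3) = (5/(-10))*(7/3) = (5*(-⅒))*(7/3) = -½*7/3 = -7/6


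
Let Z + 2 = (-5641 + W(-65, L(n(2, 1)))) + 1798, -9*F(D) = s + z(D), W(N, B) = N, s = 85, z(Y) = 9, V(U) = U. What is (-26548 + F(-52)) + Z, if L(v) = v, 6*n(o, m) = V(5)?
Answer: -274216/9 ≈ -30468.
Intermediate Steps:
n(o, m) = 5/6 (n(o, m) = (1/6)*5 = 5/6)
F(D) = -94/9 (F(D) = -(85 + 9)/9 = -1/9*94 = -94/9)
Z = -3910 (Z = -2 + ((-5641 - 65) + 1798) = -2 + (-5706 + 1798) = -2 - 3908 = -3910)
(-26548 + F(-52)) + Z = (-26548 - 94/9) - 3910 = -239026/9 - 3910 = -274216/9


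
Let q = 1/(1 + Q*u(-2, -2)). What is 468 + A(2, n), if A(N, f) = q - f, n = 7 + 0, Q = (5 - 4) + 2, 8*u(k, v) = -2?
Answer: 465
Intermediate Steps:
u(k, v) = -1/4 (u(k, v) = (1/8)*(-2) = -1/4)
Q = 3 (Q = 1 + 2 = 3)
n = 7
q = 4 (q = 1/(1 + 3*(-1/4)) = 1/(1 - 3/4) = 1/(1/4) = 4)
A(N, f) = 4 - f
468 + A(2, n) = 468 + (4 - 1*7) = 468 + (4 - 7) = 468 - 3 = 465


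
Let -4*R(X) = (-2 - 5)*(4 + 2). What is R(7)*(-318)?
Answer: -3339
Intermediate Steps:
R(X) = 21/2 (R(X) = -(-2 - 5)*(4 + 2)/4 = -(-7)*6/4 = -¼*(-42) = 21/2)
R(7)*(-318) = (21/2)*(-318) = -3339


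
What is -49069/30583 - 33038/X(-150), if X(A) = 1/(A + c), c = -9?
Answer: 160653734417/30583 ≈ 5.2530e+6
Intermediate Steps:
X(A) = 1/(-9 + A) (X(A) = 1/(A - 9) = 1/(-9 + A))
-49069/30583 - 33038/X(-150) = -49069/30583 - 33038/(1/(-9 - 150)) = -49069*1/30583 - 33038/(1/(-159)) = -49069/30583 - 33038/(-1/159) = -49069/30583 - 33038*(-159) = -49069/30583 + 5253042 = 160653734417/30583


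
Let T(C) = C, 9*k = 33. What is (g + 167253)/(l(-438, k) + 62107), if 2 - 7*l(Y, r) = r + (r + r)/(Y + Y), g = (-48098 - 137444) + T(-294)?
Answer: -170926434/571258007 ≈ -0.29921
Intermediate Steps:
k = 11/3 (k = (⅑)*33 = 11/3 ≈ 3.6667)
g = -185836 (g = (-48098 - 137444) - 294 = -185542 - 294 = -185836)
l(Y, r) = 2/7 - r/7 - r/(7*Y) (l(Y, r) = 2/7 - (r + (r + r)/(Y + Y))/7 = 2/7 - (r + (2*r)/((2*Y)))/7 = 2/7 - (r + (2*r)*(1/(2*Y)))/7 = 2/7 - (r + r/Y)/7 = 2/7 + (-r/7 - r/(7*Y)) = 2/7 - r/7 - r/(7*Y))
(g + 167253)/(l(-438, k) + 62107) = (-185836 + 167253)/((⅐)*(-1*11/3 - 1*(-438)*(-2 + 11/3))/(-438) + 62107) = -18583/((⅐)*(-1/438)*(-11/3 - 1*(-438)*5/3) + 62107) = -18583/((⅐)*(-1/438)*(-11/3 + 730) + 62107) = -18583/((⅐)*(-1/438)*(2179/3) + 62107) = -18583/(-2179/9198 + 62107) = -18583/571258007/9198 = -18583*9198/571258007 = -170926434/571258007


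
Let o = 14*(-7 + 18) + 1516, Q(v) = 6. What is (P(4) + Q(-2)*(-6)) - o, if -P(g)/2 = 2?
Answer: -1710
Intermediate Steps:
P(g) = -4 (P(g) = -2*2 = -4)
o = 1670 (o = 14*11 + 1516 = 154 + 1516 = 1670)
(P(4) + Q(-2)*(-6)) - o = (-4 + 6*(-6)) - 1*1670 = (-4 - 36) - 1670 = -40 - 1670 = -1710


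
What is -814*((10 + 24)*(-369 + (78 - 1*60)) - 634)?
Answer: 10230352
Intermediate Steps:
-814*((10 + 24)*(-369 + (78 - 1*60)) - 634) = -814*(34*(-369 + (78 - 60)) - 634) = -814*(34*(-369 + 18) - 634) = -814*(34*(-351) - 634) = -814*(-11934 - 634) = -814*(-12568) = 10230352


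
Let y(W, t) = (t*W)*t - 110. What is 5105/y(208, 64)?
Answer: 5105/851858 ≈ 0.0059928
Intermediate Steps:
y(W, t) = -110 + W*t**2 (y(W, t) = (W*t)*t - 110 = W*t**2 - 110 = -110 + W*t**2)
5105/y(208, 64) = 5105/(-110 + 208*64**2) = 5105/(-110 + 208*4096) = 5105/(-110 + 851968) = 5105/851858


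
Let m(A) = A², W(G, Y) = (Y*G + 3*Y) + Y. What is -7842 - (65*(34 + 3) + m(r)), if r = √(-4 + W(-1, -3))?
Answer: -10234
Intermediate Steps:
W(G, Y) = 4*Y + G*Y (W(G, Y) = (G*Y + 3*Y) + Y = (3*Y + G*Y) + Y = 4*Y + G*Y)
r = I*√13 (r = √(-4 - 3*(4 - 1)) = √(-4 - 3*3) = √(-4 - 9) = √(-13) = I*√13 ≈ 3.6056*I)
-7842 - (65*(34 + 3) + m(r)) = -7842 - (65*(34 + 3) + (I*√13)²) = -7842 - (65*37 - 13) = -7842 - (2405 - 13) = -7842 - 1*2392 = -7842 - 2392 = -10234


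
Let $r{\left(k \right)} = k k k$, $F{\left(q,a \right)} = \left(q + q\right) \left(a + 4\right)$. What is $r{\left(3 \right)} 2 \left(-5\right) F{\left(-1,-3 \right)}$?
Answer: $540$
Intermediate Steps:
$F{\left(q,a \right)} = 2 q \left(4 + a\right)$
$r{\left(k \right)} = k^{3}$ ($r{\left(k \right)} = k^{2} k = k^{3}$)
$r{\left(3 \right)} 2 \left(-5\right) F{\left(-1,-3 \right)} = 3^{3} \cdot 2 \left(-5\right) 2 \left(-1\right) \left(4 - 3\right) = 27 \left(-10\right) 2 \left(-1\right) 1 = \left(-270\right) \left(-2\right) = 540$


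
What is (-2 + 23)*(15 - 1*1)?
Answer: 294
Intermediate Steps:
(-2 + 23)*(15 - 1*1) = 21*(15 - 1) = 21*14 = 294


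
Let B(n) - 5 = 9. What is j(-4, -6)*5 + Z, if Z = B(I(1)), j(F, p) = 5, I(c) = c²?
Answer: 39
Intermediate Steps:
B(n) = 14 (B(n) = 5 + 9 = 14)
Z = 14
j(-4, -6)*5 + Z = 5*5 + 14 = 25 + 14 = 39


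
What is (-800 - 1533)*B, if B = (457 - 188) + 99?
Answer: -858544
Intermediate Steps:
B = 368 (B = 269 + 99 = 368)
(-800 - 1533)*B = (-800 - 1533)*368 = -2333*368 = -858544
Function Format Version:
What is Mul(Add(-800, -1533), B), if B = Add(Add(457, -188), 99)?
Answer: -858544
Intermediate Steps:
B = 368 (B = Add(269, 99) = 368)
Mul(Add(-800, -1533), B) = Mul(Add(-800, -1533), 368) = Mul(-2333, 368) = -858544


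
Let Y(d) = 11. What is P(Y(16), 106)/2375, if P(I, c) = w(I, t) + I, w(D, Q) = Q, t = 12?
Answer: 23/2375 ≈ 0.0096842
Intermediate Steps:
P(I, c) = 12 + I
P(Y(16), 106)/2375 = (12 + 11)/2375 = 23*(1/2375) = 23/2375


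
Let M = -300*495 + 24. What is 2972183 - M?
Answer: 3120659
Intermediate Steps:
M = -148476 (M = -148500 + 24 = -148476)
2972183 - M = 2972183 - 1*(-148476) = 2972183 + 148476 = 3120659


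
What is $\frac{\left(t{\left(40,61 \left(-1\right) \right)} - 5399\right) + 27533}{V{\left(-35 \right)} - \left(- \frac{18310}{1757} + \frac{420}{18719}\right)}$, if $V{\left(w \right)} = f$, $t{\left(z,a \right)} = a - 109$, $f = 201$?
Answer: $\frac{722380211812}{6952752833} \approx 103.9$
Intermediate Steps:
$t{\left(z,a \right)} = -109 + a$
$V{\left(w \right)} = 201$
$\frac{\left(t{\left(40,61 \left(-1\right) \right)} - 5399\right) + 27533}{V{\left(-35 \right)} - \left(- \frac{18310}{1757} + \frac{420}{18719}\right)} = \frac{\left(\left(-109 + 61 \left(-1\right)\right) - 5399\right) + 27533}{201 - \left(- \frac{18310}{1757} + \frac{420}{18719}\right)} = \frac{\left(\left(-109 - 61\right) - 5399\right) + 27533}{201 - - \frac{342006950}{32889283}} = \frac{\left(-170 - 5399\right) + 27533}{201 + \left(\frac{18310}{1757} - \frac{420}{18719}\right)} = \frac{-5569 + 27533}{201 + \frac{342006950}{32889283}} = \frac{21964}{\frac{6952752833}{32889283}} = 21964 \cdot \frac{32889283}{6952752833} = \frac{722380211812}{6952752833}$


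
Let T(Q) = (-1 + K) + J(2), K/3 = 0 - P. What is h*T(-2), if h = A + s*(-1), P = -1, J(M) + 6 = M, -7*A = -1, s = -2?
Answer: -30/7 ≈ -4.2857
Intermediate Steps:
A = 1/7 (A = -1/7*(-1) = 1/7 ≈ 0.14286)
J(M) = -6 + M
h = 15/7 (h = 1/7 - 2*(-1) = 1/7 + 2 = 15/7 ≈ 2.1429)
K = 3 (K = 3*(0 - 1*(-1)) = 3*(0 + 1) = 3*1 = 3)
T(Q) = -2 (T(Q) = (-1 + 3) + (-6 + 2) = 2 - 4 = -2)
h*T(-2) = (15/7)*(-2) = -30/7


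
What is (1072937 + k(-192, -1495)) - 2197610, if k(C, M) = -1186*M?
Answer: 648397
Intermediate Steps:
(1072937 + k(-192, -1495)) - 2197610 = (1072937 - 1186*(-1495)) - 2197610 = (1072937 + 1773070) - 2197610 = 2846007 - 2197610 = 648397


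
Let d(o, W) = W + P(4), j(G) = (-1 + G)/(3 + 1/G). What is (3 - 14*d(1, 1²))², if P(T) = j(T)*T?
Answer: 664225/169 ≈ 3930.3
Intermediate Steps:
j(G) = (-1 + G)/(3 + 1/G)
P(T) = T²*(-1 + T)/(1 + 3*T) (P(T) = (T*(-1 + T)/(1 + 3*T))*T = T²*(-1 + T)/(1 + 3*T))
d(o, W) = 48/13 + W (d(o, W) = W + 4²*(-1 + 4)/(1 + 3*4) = W + 16*3/(1 + 12) = W + 16*3/13 = W + 16*(1/13)*3 = W + 48/13 = 48/13 + W)
(3 - 14*d(1, 1²))² = (3 - 14*(48/13 + 1²))² = (3 - 14*(48/13 + 1))² = (3 - 14*61/13)² = (3 - 854/13)² = (-815/13)² = 664225/169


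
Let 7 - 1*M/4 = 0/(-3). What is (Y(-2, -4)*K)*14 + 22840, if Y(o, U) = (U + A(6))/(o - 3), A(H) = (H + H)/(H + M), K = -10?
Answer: 386544/17 ≈ 22738.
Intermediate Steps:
M = 28 (M = 28 - 0/(-3) = 28 - 0*(-1)/3 = 28 - 4*0 = 28 + 0 = 28)
A(H) = 2*H/(28 + H) (A(H) = (H + H)/(H + 28) = (2*H)/(28 + H) = 2*H/(28 + H))
Y(o, U) = (6/17 + U)/(-3 + o) (Y(o, U) = (U + 2*6/(28 + 6))/(o - 3) = (U + 2*6/34)/(-3 + o) = (U + 2*6*(1/34))/(-3 + o) = (U + 6/17)/(-3 + o) = (6/17 + U)/(-3 + o))
(Y(-2, -4)*K)*14 + 22840 = (((6/17 - 4)/(-3 - 2))*(-10))*14 + 22840 = ((-62/17/(-5))*(-10))*14 + 22840 = (-⅕*(-62/17)*(-10))*14 + 22840 = ((62/85)*(-10))*14 + 22840 = -124/17*14 + 22840 = -1736/17 + 22840 = 386544/17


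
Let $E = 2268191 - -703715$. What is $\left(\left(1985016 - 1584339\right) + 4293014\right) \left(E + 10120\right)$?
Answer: $13996708597966$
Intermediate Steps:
$E = 2971906$ ($E = 2268191 + 703715 = 2971906$)
$\left(\left(1985016 - 1584339\right) + 4293014\right) \left(E + 10120\right) = \left(\left(1985016 - 1584339\right) + 4293014\right) \left(2971906 + 10120\right) = \left(400677 + 4293014\right) 2982026 = 4693691 \cdot 2982026 = 13996708597966$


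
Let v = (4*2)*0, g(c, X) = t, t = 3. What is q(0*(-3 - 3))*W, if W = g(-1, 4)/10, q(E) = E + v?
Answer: 0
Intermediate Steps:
g(c, X) = 3
v = 0 (v = 8*0 = 0)
q(E) = E (q(E) = E + 0 = E)
W = 3/10 ≈ 0.30000
q(0*(-3 - 3))*W = (0*(-3 - 3))*(3/10) = (0*(-6))*(3/10) = 0*(3/10) = 0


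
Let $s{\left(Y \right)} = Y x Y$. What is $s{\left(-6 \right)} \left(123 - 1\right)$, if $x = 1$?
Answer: $4392$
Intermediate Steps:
$s{\left(Y \right)} = Y^{2}$ ($s{\left(Y \right)} = Y 1 Y = Y Y = Y^{2}$)
$s{\left(-6 \right)} \left(123 - 1\right) = \left(-6\right)^{2} \left(123 - 1\right) = 36 \cdot 122 = 4392$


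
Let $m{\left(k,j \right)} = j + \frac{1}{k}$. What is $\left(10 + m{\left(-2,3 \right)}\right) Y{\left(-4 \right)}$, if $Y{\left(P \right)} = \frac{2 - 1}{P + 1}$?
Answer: $- \frac{25}{6} \approx -4.1667$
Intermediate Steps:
$Y{\left(P \right)} = \frac{1}{1 + P}$ ($Y{\left(P \right)} = 1 \frac{1}{1 + P} = \frac{1}{1 + P}$)
$\left(10 + m{\left(-2,3 \right)}\right) Y{\left(-4 \right)} = \frac{10 + \left(3 + \frac{1}{-2}\right)}{1 - 4} = \frac{10 + \left(3 - \frac{1}{2}\right)}{-3} = \left(10 + \frac{5}{2}\right) \left(- \frac{1}{3}\right) = \frac{25}{2} \left(- \frac{1}{3}\right) = - \frac{25}{6}$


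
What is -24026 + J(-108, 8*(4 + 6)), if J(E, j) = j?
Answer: -23946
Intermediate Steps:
-24026 + J(-108, 8*(4 + 6)) = -24026 + 8*(4 + 6) = -24026 + 8*10 = -24026 + 80 = -23946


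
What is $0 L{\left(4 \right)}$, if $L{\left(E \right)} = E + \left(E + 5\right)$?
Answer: $0$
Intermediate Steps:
$L{\left(E \right)} = 5 + 2 E$ ($L{\left(E \right)} = E + \left(5 + E\right) = 5 + 2 E$)
$0 L{\left(4 \right)} = 0 \left(5 + 2 \cdot 4\right) = 0 \left(5 + 8\right) = 0 \cdot 13 = 0$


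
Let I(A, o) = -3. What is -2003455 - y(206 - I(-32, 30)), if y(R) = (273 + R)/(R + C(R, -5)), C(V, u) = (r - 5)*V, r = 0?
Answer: -837443949/418 ≈ -2.0035e+6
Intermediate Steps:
C(V, u) = -5*V (C(V, u) = (0 - 5)*V = -5*V)
y(R) = -(273 + R)/(4*R) (y(R) = (273 + R)/(R - 5*R) = (273 + R)/((-4*R)) = (273 + R)*(-1/(4*R)) = -(273 + R)/(4*R))
-2003455 - y(206 - I(-32, 30)) = -2003455 - (-273 - (206 - 1*(-3)))/(4*(206 - 1*(-3))) = -2003455 - (-273 - (206 + 3))/(4*(206 + 3)) = -2003455 - (-273 - 1*209)/(4*209) = -2003455 - (-273 - 209)/(4*209) = -2003455 - (-482)/(4*209) = -2003455 - 1*(-241/418) = -2003455 + 241/418 = -837443949/418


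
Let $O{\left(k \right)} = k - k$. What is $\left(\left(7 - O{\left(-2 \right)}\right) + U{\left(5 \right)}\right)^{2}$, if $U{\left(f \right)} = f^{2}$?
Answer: $1024$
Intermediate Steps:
$O{\left(k \right)} = 0$
$\left(\left(7 - O{\left(-2 \right)}\right) + U{\left(5 \right)}\right)^{2} = \left(\left(7 - 0\right) + 5^{2}\right)^{2} = \left(\left(7 + 0\right) + 25\right)^{2} = \left(7 + 25\right)^{2} = 32^{2} = 1024$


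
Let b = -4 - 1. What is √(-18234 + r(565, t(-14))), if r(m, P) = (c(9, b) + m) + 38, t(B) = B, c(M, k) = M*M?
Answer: 15*I*√78 ≈ 132.48*I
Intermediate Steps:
b = -5
c(M, k) = M²
r(m, P) = 119 + m (r(m, P) = (9² + m) + 38 = (81 + m) + 38 = 119 + m)
√(-18234 + r(565, t(-14))) = √(-18234 + (119 + 565)) = √(-18234 + 684) = √(-17550) = 15*I*√78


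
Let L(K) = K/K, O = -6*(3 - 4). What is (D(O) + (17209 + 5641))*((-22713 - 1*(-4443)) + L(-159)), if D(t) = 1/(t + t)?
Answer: -5009378069/12 ≈ -4.1745e+8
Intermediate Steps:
O = 6 (O = -6*(-1) = 6)
L(K) = 1
D(t) = 1/(2*t)
(D(O) + (17209 + 5641))*((-22713 - 1*(-4443)) + L(-159)) = ((½)/6 + (17209 + 5641))*((-22713 - 1*(-4443)) + 1) = ((½)*(⅙) + 22850)*((-22713 + 4443) + 1) = (1/12 + 22850)*(-18270 + 1) = (274201/12)*(-18269) = -5009378069/12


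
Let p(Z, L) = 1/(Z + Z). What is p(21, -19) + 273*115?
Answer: 1318591/42 ≈ 31395.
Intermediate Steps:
p(Z, L) = 1/(2*Z)
p(21, -19) + 273*115 = (½)/21 + 273*115 = (½)*(1/21) + 31395 = 1/42 + 31395 = 1318591/42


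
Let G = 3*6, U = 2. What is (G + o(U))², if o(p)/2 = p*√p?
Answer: 356 + 144*√2 ≈ 559.65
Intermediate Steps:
o(p) = 2*p^(3/2) (o(p) = 2*(p*√p) = 2*p^(3/2))
G = 18
(G + o(U))² = (18 + 2*2^(3/2))² = (18 + 2*(2*√2))² = (18 + 4*√2)²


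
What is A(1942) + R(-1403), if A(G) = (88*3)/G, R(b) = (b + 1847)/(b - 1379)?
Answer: -31950/1350661 ≈ -0.023655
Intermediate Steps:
R(b) = (1847 + b)/(-1379 + b)
A(G) = 264/G
A(1942) + R(-1403) = 264/1942 + (1847 - 1403)/(-1379 - 1403) = 264*(1/1942) + 444/(-2782) = 132/971 - 1/2782*444 = 132/971 - 222/1391 = -31950/1350661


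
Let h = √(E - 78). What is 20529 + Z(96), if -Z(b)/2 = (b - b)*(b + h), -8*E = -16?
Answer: 20529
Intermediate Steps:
E = 2 (E = -⅛*(-16) = 2)
h = 2*I*√19 (h = √(2 - 78) = √(-76) = 2*I*√19 ≈ 8.7178*I)
Z(b) = 0 (Z(b) = -2*(b - b)*(b + 2*I*√19) = -0*(b + 2*I*√19) = -2*0 = 0)
20529 + Z(96) = 20529 + 0 = 20529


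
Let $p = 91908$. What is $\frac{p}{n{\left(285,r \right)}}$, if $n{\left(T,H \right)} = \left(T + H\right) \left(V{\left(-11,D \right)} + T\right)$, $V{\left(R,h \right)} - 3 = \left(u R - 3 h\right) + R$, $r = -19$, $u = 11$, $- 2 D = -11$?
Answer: $\frac{10212}{4123} \approx 2.4768$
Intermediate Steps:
$D = \frac{11}{2}$ ($D = \left(- \frac{1}{2}\right) \left(-11\right) = \frac{11}{2} \approx 5.5$)
$V{\left(R,h \right)} = 3 - 3 h + 12 R$ ($V{\left(R,h \right)} = 3 + \left(\left(11 R - 3 h\right) + R\right) = 3 + \left(\left(- 3 h + 11 R\right) + R\right) = 3 + \left(- 3 h + 12 R\right) = 3 - 3 h + 12 R$)
$n{\left(T,H \right)} = \left(- \frac{291}{2} + T\right) \left(H + T\right)$ ($n{\left(T,H \right)} = \left(T + H\right) \left(\left(3 - \frac{33}{2} + 12 \left(-11\right)\right) + T\right) = \left(H + T\right) \left(\left(3 - \frac{33}{2} - 132\right) + T\right) = \left(H + T\right) \left(- \frac{291}{2} + T\right) = \left(- \frac{291}{2} + T\right) \left(H + T\right)$)
$\frac{p}{n{\left(285,r \right)}} = \frac{91908}{285^{2} - - \frac{5529}{2} - \frac{82935}{2} - 5415} = \frac{91908}{81225 + \frac{5529}{2} - \frac{82935}{2} - 5415} = \frac{91908}{37107} = 91908 \cdot \frac{1}{37107} = \frac{10212}{4123}$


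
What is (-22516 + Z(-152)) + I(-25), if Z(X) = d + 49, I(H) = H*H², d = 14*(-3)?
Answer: -38134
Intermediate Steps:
d = -42
I(H) = H³
Z(X) = 7 (Z(X) = -42 + 49 = 7)
(-22516 + Z(-152)) + I(-25) = (-22516 + 7) + (-25)³ = -22509 - 15625 = -38134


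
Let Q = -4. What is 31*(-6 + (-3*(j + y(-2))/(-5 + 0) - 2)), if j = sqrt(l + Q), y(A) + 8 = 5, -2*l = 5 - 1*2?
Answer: -1519/5 + 93*I*sqrt(22)/10 ≈ -303.8 + 43.621*I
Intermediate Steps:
l = -3/2 (l = -(5 - 1*2)/2 = -(5 - 2)/2 = -1/2*3 = -3/2 ≈ -1.5000)
y(A) = -3 (y(A) = -8 + 5 = -3)
j = I*sqrt(22)/2 (j = sqrt(-3/2 - 4) = sqrt(-11/2) = I*sqrt(22)/2 ≈ 2.3452*I)
31*(-6 + (-3*(j + y(-2))/(-5 + 0) - 2)) = 31*(-6 + (-3*(I*sqrt(22)/2 - 3)/(-5 + 0) - 2)) = 31*(-6 + (-3*(-3 + I*sqrt(22)/2)/(-5) - 2)) = 31*(-6 + (-3*(-3 + I*sqrt(22)/2)*(-1)/5 - 2)) = 31*(-6 + (-3*(3/5 - I*sqrt(22)/10) - 2)) = 31*(-6 + ((-9/5 + 3*I*sqrt(22)/10) - 2)) = 31*(-6 + (-19/5 + 3*I*sqrt(22)/10)) = 31*(-49/5 + 3*I*sqrt(22)/10) = -1519/5 + 93*I*sqrt(22)/10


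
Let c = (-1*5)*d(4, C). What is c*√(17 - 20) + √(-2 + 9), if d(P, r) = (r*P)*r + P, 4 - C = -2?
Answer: √7 - 740*I*√3 ≈ 2.6458 - 1281.7*I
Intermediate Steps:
C = 6 (C = 4 - 1*(-2) = 4 + 2 = 6)
d(P, r) = P + P*r² (d(P, r) = (P*r)*r + P = P*r² + P = P + P*r²)
c = -740 (c = (-1*5)*(4*(1 + 6²)) = -20*(1 + 36) = -20*37 = -5*148 = -740)
c*√(17 - 20) + √(-2 + 9) = -740*√(17 - 20) + √(-2 + 9) = -740*I*√3 + √7 = √7 - 740*I*√3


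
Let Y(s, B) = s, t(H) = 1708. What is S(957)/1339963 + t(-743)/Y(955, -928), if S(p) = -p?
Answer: 2287742869/1279664665 ≈ 1.7878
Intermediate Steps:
S(957)/1339963 + t(-743)/Y(955, -928) = -1*957/1339963 + 1708/955 = -957*1/1339963 + 1708*(1/955) = -957/1339963 + 1708/955 = 2287742869/1279664665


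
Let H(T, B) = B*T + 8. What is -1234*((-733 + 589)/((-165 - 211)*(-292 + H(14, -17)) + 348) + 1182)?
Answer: -23898949572/16385 ≈ -1.4586e+6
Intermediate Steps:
H(T, B) = 8 + B*T
-1234*((-733 + 589)/((-165 - 211)*(-292 + H(14, -17)) + 348) + 1182) = -1234*((-733 + 589)/((-165 - 211)*(-292 + (8 - 17*14)) + 348) + 1182) = -1234*(-144/(-376*(-292 + (8 - 238)) + 348) + 1182) = -1234*(-144/(-376*(-292 - 230) + 348) + 1182) = -1234*(-144/(-376*(-522) + 348) + 1182) = -1234*(-144/(196272 + 348) + 1182) = -1234*(-144/196620 + 1182) = -1234*(-144*1/196620 + 1182) = -1234*(-12/16385 + 1182) = -1234*19367058/16385 = -23898949572/16385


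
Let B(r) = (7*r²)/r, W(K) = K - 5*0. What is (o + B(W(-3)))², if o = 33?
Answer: 144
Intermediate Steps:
W(K) = K (W(K) = K + 0 = K)
B(r) = 7*r
(o + B(W(-3)))² = (33 + 7*(-3))² = (33 - 21)² = 12² = 144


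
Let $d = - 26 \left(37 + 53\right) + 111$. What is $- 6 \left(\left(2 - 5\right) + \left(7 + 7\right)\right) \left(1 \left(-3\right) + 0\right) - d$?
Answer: $2427$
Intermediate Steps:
$d = -2229$ ($d = \left(-26\right) 90 + 111 = -2340 + 111 = -2229$)
$- 6 \left(\left(2 - 5\right) + \left(7 + 7\right)\right) \left(1 \left(-3\right) + 0\right) - d = - 6 \left(\left(2 - 5\right) + \left(7 + 7\right)\right) \left(1 \left(-3\right) + 0\right) - -2229 = - 6 \left(-3 + 14\right) \left(-3 + 0\right) + 2229 = - 6 \cdot 11 \left(-3\right) + 2229 = \left(-6\right) \left(-33\right) + 2229 = 198 + 2229 = 2427$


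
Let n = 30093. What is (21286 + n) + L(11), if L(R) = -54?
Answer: 51325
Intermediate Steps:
(21286 + n) + L(11) = (21286 + 30093) - 54 = 51379 - 54 = 51325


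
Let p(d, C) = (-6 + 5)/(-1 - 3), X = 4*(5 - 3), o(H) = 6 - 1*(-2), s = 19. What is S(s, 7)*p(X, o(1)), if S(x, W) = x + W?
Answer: 13/2 ≈ 6.5000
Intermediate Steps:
o(H) = 8 (o(H) = 6 + 2 = 8)
X = 8 (X = 4*2 = 8)
S(x, W) = W + x
p(d, C) = ¼ (p(d, C) = -1/(-4) = -1*(-¼) = ¼)
S(s, 7)*p(X, o(1)) = (7 + 19)*(¼) = 26*(¼) = 13/2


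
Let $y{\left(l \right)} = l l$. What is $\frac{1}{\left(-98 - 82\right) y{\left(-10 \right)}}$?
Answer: $- \frac{1}{18000} \approx -5.5556 \cdot 10^{-5}$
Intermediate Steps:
$y{\left(l \right)} = l^{2}$
$\frac{1}{\left(-98 - 82\right) y{\left(-10 \right)}} = \frac{1}{\left(-98 - 82\right) \left(-10\right)^{2}} = \frac{1}{\left(-98 - 82\right) 100} = \frac{1}{\left(-180\right) 100} = \frac{1}{-18000} = - \frac{1}{18000}$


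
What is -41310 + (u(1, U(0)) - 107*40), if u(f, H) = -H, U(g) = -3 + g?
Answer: -45587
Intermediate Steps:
-41310 + (u(1, U(0)) - 107*40) = -41310 + (-(-3 + 0) - 107*40) = -41310 + (-1*(-3) - 4280) = -41310 + (3 - 4280) = -41310 - 4277 = -45587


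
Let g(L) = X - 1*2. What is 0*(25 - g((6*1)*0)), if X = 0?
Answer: 0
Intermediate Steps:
g(L) = -2 (g(L) = 0 - 1*2 = 0 - 2 = -2)
0*(25 - g((6*1)*0)) = 0*(25 - 1*(-2)) = 0*(25 + 2) = 0*27 = 0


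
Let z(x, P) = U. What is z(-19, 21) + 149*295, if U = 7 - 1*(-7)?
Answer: 43969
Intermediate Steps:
U = 14 (U = 7 + 7 = 14)
z(x, P) = 14
z(-19, 21) + 149*295 = 14 + 149*295 = 14 + 43955 = 43969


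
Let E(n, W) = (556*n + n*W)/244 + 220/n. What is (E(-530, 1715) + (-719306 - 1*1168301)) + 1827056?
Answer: -423421645/6466 ≈ -65484.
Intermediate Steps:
E(n, W) = 220/n + 139*n/61 + W*n/244 (E(n, W) = (556*n + W*n)*(1/244) + 220/n = (139*n/61 + W*n/244) + 220/n = 220/n + 139*n/61 + W*n/244)
(E(-530, 1715) + (-719306 - 1*1168301)) + 1827056 = ((1/244)*(53680 + (-530)²*(556 + 1715))/(-530) + (-719306 - 1*1168301)) + 1827056 = ((1/244)*(-1/530)*(53680 + 280900*2271) + (-719306 - 1168301)) + 1827056 = ((1/244)*(-1/530)*(53680 + 637923900) - 1887607) + 1827056 = ((1/244)*(-1/530)*637977580 - 1887607) + 1827056 = (-31898879/6466 - 1887607) + 1827056 = -12237165741/6466 + 1827056 = -423421645/6466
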